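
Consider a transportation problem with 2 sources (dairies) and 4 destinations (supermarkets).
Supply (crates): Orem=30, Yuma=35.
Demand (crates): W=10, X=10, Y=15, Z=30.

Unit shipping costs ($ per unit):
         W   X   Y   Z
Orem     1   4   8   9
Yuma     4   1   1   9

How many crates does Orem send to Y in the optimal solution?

Optimal shipments:
  Orem–W: 10 crates
  Orem–Z: 20 crates
  Yuma–X: 10 crates
  Yuma–Y: 15 crates
  Yuma–Z: 10 crates
Total cost = $305.
The route Orem→Y is not used.

0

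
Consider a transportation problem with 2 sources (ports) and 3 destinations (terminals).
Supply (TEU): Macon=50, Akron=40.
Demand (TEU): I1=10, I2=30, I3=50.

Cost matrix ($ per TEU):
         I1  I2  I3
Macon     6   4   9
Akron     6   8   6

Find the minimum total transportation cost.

510

One minimum-cost allocation:
  Macon–I1: 10 TEU
  Macon–I2: 30 TEU
  Macon–I3: 10 TEU
  Akron–I3: 40 TEU
Total cost = $510.
(Supply check: Macon ships 50; Akron ships 40.)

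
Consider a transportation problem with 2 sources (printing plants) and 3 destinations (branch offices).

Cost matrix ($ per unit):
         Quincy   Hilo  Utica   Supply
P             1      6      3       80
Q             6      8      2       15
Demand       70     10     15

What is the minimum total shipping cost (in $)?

Optimal allocation:
  P–Quincy: 70 × $1 = $70
  P–Hilo: 10 × $6 = $60
  Q–Utica: 15 × $2 = $30
Total = 70 + 60 + 30 = $160.
(Supply check: P ships 80; Q ships 15.)

160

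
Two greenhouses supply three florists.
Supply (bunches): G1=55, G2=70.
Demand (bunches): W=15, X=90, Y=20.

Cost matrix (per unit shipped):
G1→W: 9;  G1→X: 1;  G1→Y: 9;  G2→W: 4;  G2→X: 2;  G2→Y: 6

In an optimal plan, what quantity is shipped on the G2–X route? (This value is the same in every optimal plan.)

Solving gives:
  G1->X: 55 × 1 = 55
  G2->W: 15 × 4 = 60
  G2->X: 35 × 2 = 70
  G2->Y: 20 × 6 = 120
Total cost = 305.
So G2→X carries 35 bunches.

35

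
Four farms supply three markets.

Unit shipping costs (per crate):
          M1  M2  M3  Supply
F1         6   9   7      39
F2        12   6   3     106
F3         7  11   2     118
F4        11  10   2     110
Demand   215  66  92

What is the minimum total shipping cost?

An optimal shipping plan:
  F1->M1: 39 × 6 = 234
  F2->M1: 40 × 12 = 480
  F2->M2: 66 × 6 = 396
  F3->M1: 118 × 7 = 826
  F4->M1: 18 × 11 = 198
  F4->M3: 92 × 2 = 184
Total = 234 + 480 + 396 + 826 + 198 + 184 = 2318.

2318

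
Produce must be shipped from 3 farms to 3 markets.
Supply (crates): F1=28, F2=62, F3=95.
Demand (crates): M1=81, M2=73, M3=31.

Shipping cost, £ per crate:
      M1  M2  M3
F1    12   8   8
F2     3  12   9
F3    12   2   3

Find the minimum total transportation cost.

One minimum-cost allocation:
  F1→M1: 19 × £12 = £228
  F1→M3: 9 × £8 = £72
  F2→M1: 62 × £3 = £186
  F3→M2: 73 × £2 = £146
  F3→M3: 22 × £3 = £66
Total = 228 + 72 + 186 + 146 + 66 = £698.
(Supply check: F1 ships 28; F2 ships 62; F3 ships 95.)

698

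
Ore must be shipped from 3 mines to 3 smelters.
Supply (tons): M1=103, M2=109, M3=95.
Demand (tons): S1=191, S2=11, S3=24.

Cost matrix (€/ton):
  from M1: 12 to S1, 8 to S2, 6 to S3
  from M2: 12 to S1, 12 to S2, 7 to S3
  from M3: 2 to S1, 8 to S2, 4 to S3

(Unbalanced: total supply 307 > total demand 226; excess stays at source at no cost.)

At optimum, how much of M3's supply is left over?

0

Minimum-cost shipments:
  M1->S2: 11 × €8 = €88
  M1->S3: 24 × €6 = €144
  M2->S1: 96 × €12 = €1152
  M3->S1: 95 × €2 = €190
Total cost = €1574.
M3 ships 95 of its 95, leaving 0.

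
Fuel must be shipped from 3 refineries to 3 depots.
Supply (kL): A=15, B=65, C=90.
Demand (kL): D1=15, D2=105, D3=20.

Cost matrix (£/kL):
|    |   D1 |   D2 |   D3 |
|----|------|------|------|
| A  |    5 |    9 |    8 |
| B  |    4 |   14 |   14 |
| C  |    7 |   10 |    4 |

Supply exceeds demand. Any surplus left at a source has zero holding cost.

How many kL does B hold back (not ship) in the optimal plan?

An optimal plan:
  A–D2: 15 × £9 = £135
  B–D1: 15 × £4 = £60
  B–D2: 20 × £14 = £280
  C–D2: 70 × £10 = £700
  C–D3: 20 × £4 = £80
Total cost = £1255.
B ships 35 of its 65, leaving 30.

30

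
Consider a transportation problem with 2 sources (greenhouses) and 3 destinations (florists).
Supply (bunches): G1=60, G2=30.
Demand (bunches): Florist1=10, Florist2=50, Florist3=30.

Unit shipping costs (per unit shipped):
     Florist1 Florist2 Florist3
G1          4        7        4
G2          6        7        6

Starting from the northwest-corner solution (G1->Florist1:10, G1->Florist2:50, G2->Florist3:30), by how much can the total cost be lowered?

Current plan cost = 10·4 + 50·7 + 30·6 = 570.
Optimal plan:
  G1–Florist1: 10 bunches
  G1–Florist2: 20 bunches
  G1–Florist3: 30 bunches
  G2–Florist2: 30 bunches
Optimal cost = 510.
Saving = 570 − 510 = 60.

60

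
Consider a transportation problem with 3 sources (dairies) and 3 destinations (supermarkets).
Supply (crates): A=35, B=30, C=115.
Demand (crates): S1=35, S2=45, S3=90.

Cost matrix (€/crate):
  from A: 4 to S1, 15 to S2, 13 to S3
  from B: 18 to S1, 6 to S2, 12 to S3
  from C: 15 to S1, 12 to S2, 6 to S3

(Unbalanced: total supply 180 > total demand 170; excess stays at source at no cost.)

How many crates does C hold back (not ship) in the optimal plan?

Minimum-cost shipments:
  A–S1: 35 × €4 = €140
  B–S2: 30 × €6 = €180
  C–S2: 15 × €12 = €180
  C–S3: 90 × €6 = €540
Total cost = €1040.
C ships 105 of its 115, leaving 10.

10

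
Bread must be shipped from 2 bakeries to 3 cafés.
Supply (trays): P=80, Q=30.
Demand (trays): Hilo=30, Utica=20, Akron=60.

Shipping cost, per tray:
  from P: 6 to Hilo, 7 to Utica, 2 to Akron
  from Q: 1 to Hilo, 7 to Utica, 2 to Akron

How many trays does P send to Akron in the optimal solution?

Solving gives:
  P to Utica: 20 × 7 = 140
  P to Akron: 60 × 2 = 120
  Q to Hilo: 30 × 1 = 30
Total cost = 290.
So P→Akron carries 60 trays.

60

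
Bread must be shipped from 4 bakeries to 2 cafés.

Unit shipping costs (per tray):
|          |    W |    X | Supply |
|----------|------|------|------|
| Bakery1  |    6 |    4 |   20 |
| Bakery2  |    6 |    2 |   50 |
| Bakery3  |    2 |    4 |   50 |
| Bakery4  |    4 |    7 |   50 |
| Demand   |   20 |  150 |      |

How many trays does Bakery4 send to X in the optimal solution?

30

Solving gives:
  Bakery1 to X: 20 × 4 = 80
  Bakery2 to X: 50 × 2 = 100
  Bakery3 to X: 50 × 4 = 200
  Bakery4 to W: 20 × 4 = 80
  Bakery4 to X: 30 × 7 = 210
Total cost = 670.
So Bakery4→X carries 30 trays.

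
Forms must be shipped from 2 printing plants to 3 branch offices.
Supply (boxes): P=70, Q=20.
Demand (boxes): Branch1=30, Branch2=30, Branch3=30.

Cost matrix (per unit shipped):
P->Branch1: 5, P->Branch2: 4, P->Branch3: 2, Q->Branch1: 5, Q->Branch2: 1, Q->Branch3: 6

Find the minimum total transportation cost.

One minimum-cost allocation:
  P→Branch1: 30 × 5 = 150
  P→Branch2: 10 × 4 = 40
  P→Branch3: 30 × 2 = 60
  Q→Branch2: 20 × 1 = 20
Total = 150 + 40 + 60 + 20 = 270.
(Supply check: P ships 70; Q ships 20.)

270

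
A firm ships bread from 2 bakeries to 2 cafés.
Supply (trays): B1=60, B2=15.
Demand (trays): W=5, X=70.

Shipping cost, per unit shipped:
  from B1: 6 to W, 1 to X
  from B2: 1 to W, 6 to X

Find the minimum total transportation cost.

125

A cheapest plan:
  B1–X: 60 × 1 = 60
  B2–W: 5 × 1 = 5
  B2–X: 10 × 6 = 60
Total = 60 + 5 + 60 = 125.
(Supply check: B1 ships 60; B2 ships 15.)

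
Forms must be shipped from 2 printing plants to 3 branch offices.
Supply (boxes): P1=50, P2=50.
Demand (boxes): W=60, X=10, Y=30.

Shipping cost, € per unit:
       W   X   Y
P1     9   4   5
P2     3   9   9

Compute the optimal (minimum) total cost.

Optimal allocation:
  P1→W: 10 × €9 = €90
  P1→X: 10 × €4 = €40
  P1→Y: 30 × €5 = €150
  P2→W: 50 × €3 = €150
Total = 90 + 40 + 150 + 150 = €430.

430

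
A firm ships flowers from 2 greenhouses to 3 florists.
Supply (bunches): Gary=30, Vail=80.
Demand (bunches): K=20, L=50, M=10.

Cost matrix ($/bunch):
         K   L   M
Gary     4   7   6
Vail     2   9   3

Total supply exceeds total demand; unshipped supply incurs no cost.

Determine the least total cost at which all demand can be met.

460

An optimal shipping plan:
  Gary–L: 30 × $7 = $210
  Vail–K: 20 × $2 = $40
  Vail–L: 20 × $9 = $180
  Vail–M: 10 × $3 = $30
Total = 210 + 40 + 180 + 30 = $460.
(Supply check: Gary ships 30; Vail ships 50.)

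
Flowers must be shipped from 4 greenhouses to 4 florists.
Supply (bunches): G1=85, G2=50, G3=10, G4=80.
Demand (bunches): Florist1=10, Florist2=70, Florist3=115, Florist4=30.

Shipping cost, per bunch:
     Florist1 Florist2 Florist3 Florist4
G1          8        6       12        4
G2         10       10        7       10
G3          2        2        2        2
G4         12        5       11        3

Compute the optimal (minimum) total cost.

One minimum-cost allocation:
  G1–Florist1: 10 × 8 = 80
  G1–Florist2: 70 × 6 = 420
  G1–Florist4: 5 × 4 = 20
  G2–Florist3: 50 × 7 = 350
  G3–Florist3: 10 × 2 = 20
  G4–Florist3: 55 × 11 = 605
  G4–Florist4: 25 × 3 = 75
Total = 80 + 420 + 20 + 350 + 20 + 605 + 75 = 1570.
(Supply check: G1 ships 85; G2 ships 50; G3 ships 10; G4 ships 80.)

1570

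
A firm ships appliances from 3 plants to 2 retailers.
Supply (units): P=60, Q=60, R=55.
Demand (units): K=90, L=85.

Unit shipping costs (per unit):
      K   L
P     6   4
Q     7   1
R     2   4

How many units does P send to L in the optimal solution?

25

Optimal shipments:
  P to K: 35 × 6 = 210
  P to L: 25 × 4 = 100
  Q to L: 60 × 1 = 60
  R to K: 55 × 2 = 110
Total cost = 480.
So P→L carries 25 units.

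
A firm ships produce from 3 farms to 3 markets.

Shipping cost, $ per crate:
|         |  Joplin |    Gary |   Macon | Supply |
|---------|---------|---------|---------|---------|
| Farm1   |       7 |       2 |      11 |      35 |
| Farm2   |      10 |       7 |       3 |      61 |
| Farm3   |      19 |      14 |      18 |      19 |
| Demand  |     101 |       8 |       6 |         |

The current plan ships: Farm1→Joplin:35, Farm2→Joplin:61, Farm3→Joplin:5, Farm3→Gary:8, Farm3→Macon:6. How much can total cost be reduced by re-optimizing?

36

Current plan cost = 35·7 + 61·10 + 5·19 + 8·14 + 6·18 = $1170.
Optimal plan:
  Farm1->Joplin: 27 × $7 = $189
  Farm1->Gary: 8 × $2 = $16
  Farm2->Joplin: 55 × $10 = $550
  Farm2->Macon: 6 × $3 = $18
  Farm3->Joplin: 19 × $19 = $361
Optimal cost = $1134.
Saving = 1170 − 1134 = $36.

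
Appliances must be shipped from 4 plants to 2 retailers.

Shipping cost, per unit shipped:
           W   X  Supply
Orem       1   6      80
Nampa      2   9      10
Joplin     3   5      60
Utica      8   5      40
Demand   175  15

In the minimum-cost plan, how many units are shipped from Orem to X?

The minimum-cost plan:
  Orem–W: 80 × 1 = 80
  Nampa–W: 10 × 2 = 20
  Joplin–W: 60 × 3 = 180
  Utica–W: 25 × 8 = 200
  Utica–X: 15 × 5 = 75
Total cost = 555.
The route Orem→X is not used.

0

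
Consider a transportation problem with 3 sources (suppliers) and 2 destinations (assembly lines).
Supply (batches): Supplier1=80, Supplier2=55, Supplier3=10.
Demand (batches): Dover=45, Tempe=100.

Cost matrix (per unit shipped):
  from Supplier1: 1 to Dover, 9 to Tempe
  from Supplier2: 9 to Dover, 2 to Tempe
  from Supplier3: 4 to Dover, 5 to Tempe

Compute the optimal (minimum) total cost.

Optimal allocation:
  Supplier1 to Dover: 45 batches
  Supplier1 to Tempe: 35 batches
  Supplier2 to Tempe: 55 batches
  Supplier3 to Tempe: 10 batches
Total cost = 520.
(Supply check: Supplier1 ships 80; Supplier2 ships 55; Supplier3 ships 10.)

520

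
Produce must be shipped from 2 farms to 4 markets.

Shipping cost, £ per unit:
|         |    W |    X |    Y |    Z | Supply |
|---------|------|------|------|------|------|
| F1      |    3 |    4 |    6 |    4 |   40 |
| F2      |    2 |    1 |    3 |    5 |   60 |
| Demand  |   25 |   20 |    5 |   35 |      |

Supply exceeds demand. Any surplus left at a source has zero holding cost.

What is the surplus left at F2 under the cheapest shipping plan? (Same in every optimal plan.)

Minimum-cost shipments:
  F1->Z: 35 crates
  F2->W: 25 crates
  F2->X: 20 crates
  F2->Y: 5 crates
Total cost = £225.
F2 ships 50 of its 60, leaving 10.

10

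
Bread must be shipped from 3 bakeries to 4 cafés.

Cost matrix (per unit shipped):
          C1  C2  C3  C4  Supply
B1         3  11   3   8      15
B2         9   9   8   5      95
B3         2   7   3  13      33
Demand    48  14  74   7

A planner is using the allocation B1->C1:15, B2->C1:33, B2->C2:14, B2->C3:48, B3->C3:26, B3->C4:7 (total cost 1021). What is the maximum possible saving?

Current plan cost = 15·3 + 33·9 + 14·9 + 48·8 + 26·3 + 7·13 = 1021.
Optimal plan:
  B1→C1: 15 × 3 = 45
  B2→C2: 14 × 9 = 126
  B2→C3: 74 × 8 = 592
  B2→C4: 7 × 5 = 35
  B3→C1: 33 × 2 = 66
Optimal cost = 864.
Saving = 1021 − 864 = 157.

157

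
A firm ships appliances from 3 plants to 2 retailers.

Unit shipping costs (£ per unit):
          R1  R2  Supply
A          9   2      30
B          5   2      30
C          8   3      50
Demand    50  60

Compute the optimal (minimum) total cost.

460

One minimum-cost allocation:
  A->R2: 30 × £2 = £60
  B->R1: 30 × £5 = £150
  C->R1: 20 × £8 = £160
  C->R2: 30 × £3 = £90
Total = 60 + 150 + 160 + 90 = £460.
(Supply check: A ships 30; B ships 30; C ships 50.)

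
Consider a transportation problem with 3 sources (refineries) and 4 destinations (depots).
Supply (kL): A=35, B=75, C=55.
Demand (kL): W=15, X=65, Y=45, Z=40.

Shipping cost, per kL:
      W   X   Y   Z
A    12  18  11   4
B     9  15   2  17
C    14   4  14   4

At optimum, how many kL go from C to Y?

0

The minimum-cost plan:
  A->Z: 35 × 4 = 140
  B->W: 15 × 9 = 135
  B->X: 15 × 15 = 225
  B->Y: 45 × 2 = 90
  C->X: 50 × 4 = 200
  C->Z: 5 × 4 = 20
Total cost = 810.
The route C→Y is not used.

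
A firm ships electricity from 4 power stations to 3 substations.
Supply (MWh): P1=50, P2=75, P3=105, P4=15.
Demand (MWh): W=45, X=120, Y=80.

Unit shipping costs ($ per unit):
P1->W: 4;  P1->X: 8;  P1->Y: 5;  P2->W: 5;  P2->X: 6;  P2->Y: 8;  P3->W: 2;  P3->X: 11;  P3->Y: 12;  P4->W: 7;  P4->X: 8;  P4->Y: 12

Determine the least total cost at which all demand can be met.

1600

An optimal shipping plan:
  P1→Y: 50 × $5 = $250
  P2→X: 75 × $6 = $450
  P3→W: 45 × $2 = $90
  P3→X: 30 × $11 = $330
  P3→Y: 30 × $12 = $360
  P4→X: 15 × $8 = $120
Total = 250 + 450 + 90 + 330 + 360 + 120 = $1600.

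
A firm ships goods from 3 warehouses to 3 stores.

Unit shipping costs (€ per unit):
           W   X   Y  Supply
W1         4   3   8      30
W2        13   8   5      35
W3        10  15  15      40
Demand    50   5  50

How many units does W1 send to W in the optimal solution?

10

Optimal shipments:
  W1–W: 10 × €4 = €40
  W1–X: 5 × €3 = €15
  W1–Y: 15 × €8 = €120
  W2–Y: 35 × €5 = €175
  W3–W: 40 × €10 = €400
Total cost = €750.
So W1→W carries 10 units.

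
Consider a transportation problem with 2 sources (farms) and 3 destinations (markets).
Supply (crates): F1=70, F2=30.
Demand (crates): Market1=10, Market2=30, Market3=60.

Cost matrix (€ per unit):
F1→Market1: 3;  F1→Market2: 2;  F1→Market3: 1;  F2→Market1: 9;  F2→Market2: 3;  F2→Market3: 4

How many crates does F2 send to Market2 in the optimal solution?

Solving gives:
  F1 to Market1: 10 × €3 = €30
  F1 to Market3: 60 × €1 = €60
  F2 to Market2: 30 × €3 = €90
Total cost = €180.
So F2→Market2 carries 30 crates.

30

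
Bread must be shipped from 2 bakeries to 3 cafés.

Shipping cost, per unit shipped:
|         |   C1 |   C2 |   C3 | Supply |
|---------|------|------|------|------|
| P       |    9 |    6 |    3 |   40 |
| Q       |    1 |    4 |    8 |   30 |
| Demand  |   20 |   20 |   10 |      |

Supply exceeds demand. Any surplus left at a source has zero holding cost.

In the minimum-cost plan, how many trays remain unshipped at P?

20

Minimum-cost shipments:
  P->C2: 10 × 6 = 60
  P->C3: 10 × 3 = 30
  Q->C1: 20 × 1 = 20
  Q->C2: 10 × 4 = 40
Total cost = 150.
P ships 20 of its 40, leaving 20.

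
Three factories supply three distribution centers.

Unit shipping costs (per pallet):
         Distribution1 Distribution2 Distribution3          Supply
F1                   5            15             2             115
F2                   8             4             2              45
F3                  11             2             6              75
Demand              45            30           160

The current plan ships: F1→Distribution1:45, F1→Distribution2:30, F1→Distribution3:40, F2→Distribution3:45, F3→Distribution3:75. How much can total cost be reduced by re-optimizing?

510

Current plan cost = 45·5 + 30·15 + 40·2 + 45·2 + 75·6 = 1295.
Optimal plan:
  F1->Distribution1: 45 × 5 = 225
  F1->Distribution3: 70 × 2 = 140
  F2->Distribution3: 45 × 2 = 90
  F3->Distribution2: 30 × 2 = 60
  F3->Distribution3: 45 × 6 = 270
Optimal cost = 785.
Saving = 1295 − 785 = 510.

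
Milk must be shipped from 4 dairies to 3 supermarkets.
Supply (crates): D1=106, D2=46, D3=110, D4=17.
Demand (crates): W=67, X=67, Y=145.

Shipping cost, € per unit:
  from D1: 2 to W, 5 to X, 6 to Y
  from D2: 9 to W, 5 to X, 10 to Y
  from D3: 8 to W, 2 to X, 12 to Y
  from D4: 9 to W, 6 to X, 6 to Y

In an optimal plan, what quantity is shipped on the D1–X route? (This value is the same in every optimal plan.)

0

Optimal shipments:
  D1->W: 24 × €2 = €48
  D1->Y: 82 × €6 = €492
  D2->Y: 46 × €10 = €460
  D3->W: 43 × €8 = €344
  D3->X: 67 × €2 = €134
  D4->Y: 17 × €6 = €102
Total cost = €1580.
The route D1→X is not used.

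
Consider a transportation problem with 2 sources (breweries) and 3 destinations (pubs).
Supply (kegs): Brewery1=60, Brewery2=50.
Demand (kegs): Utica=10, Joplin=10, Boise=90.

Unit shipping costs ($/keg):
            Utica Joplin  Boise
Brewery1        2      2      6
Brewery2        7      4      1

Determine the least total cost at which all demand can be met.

Optimal allocation:
  Brewery1–Utica: 10 × $2 = $20
  Brewery1–Joplin: 10 × $2 = $20
  Brewery1–Boise: 40 × $6 = $240
  Brewery2–Boise: 50 × $1 = $50
Total = 20 + 20 + 240 + 50 = $330.

330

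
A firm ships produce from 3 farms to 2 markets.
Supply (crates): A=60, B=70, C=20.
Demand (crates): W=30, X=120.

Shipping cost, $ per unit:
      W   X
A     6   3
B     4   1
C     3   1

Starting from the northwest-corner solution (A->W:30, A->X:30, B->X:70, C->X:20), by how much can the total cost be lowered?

Current plan cost = 30·6 + 30·3 + 70·1 + 20·1 = $360.
Optimal plan:
  A–W: 10 × $6 = $60
  A–X: 50 × $3 = $150
  B–X: 70 × $1 = $70
  C–W: 20 × $3 = $60
Optimal cost = $340.
Saving = 360 − 340 = $20.

20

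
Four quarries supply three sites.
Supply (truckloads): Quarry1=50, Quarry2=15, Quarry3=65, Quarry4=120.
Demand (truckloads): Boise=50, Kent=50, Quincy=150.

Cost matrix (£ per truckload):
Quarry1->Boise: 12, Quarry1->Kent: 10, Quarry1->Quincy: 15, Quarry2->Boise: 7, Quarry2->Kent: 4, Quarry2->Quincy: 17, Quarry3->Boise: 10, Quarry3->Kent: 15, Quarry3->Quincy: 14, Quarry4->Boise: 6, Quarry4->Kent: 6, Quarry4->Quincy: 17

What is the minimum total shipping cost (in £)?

2825

Optimal allocation:
  Quarry1–Quincy: 50 × £15 = £750
  Quarry2–Kent: 15 × £4 = £60
  Quarry3–Quincy: 65 × £14 = £910
  Quarry4–Boise: 50 × £6 = £300
  Quarry4–Kent: 35 × £6 = £210
  Quarry4–Quincy: 35 × £17 = £595
Total = 750 + 60 + 910 + 300 + 210 + 595 = £2825.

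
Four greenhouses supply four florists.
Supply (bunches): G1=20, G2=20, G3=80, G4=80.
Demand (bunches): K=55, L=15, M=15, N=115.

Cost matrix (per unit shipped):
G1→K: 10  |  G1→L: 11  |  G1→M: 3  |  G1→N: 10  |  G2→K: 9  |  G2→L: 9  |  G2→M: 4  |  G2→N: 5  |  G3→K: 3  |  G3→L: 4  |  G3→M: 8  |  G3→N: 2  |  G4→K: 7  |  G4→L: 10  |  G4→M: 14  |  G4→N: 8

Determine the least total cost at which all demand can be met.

965

One minimum-cost allocation:
  G1 to L: 5 bunches
  G1 to M: 15 bunches
  G2 to N: 20 bunches
  G3 to L: 10 bunches
  G3 to N: 70 bunches
  G4 to K: 55 bunches
  G4 to N: 25 bunches
Total cost = 965.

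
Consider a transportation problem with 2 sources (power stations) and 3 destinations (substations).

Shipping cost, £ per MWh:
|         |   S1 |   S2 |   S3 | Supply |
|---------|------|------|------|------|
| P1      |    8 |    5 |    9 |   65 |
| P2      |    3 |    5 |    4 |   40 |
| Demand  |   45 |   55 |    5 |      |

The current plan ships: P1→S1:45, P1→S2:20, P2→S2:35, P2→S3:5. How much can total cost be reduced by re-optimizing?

175

Current plan cost = 45·8 + 20·5 + 35·5 + 5·4 = £655.
Optimal plan:
  P1→S1: 5 × £8 = £40
  P1→S2: 55 × £5 = £275
  P1→S3: 5 × £9 = £45
  P2→S1: 40 × £3 = £120
Optimal cost = £480.
Saving = 655 − 480 = £175.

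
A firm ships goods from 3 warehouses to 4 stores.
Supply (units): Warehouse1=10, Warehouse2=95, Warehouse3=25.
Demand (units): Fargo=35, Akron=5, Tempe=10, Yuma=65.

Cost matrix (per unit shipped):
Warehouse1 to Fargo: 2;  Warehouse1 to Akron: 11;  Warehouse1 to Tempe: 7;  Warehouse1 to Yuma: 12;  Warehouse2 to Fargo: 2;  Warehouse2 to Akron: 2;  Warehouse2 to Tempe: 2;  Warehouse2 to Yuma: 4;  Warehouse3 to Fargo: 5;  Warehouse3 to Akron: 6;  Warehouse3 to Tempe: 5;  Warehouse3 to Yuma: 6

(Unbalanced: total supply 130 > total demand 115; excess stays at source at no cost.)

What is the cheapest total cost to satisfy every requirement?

Optimal allocation:
  Warehouse1–Fargo: 10 × 2 = 20
  Warehouse2–Fargo: 25 × 2 = 50
  Warehouse2–Akron: 5 × 2 = 10
  Warehouse2–Tempe: 10 × 2 = 20
  Warehouse2–Yuma: 55 × 4 = 220
  Warehouse3–Yuma: 10 × 6 = 60
Total = 20 + 50 + 10 + 20 + 220 + 60 = 380.

380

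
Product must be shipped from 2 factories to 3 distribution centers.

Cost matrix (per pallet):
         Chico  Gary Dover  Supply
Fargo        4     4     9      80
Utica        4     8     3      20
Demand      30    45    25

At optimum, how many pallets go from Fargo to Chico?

30

The minimum-cost plan:
  Fargo–Chico: 30 × 4 = 120
  Fargo–Gary: 45 × 4 = 180
  Fargo–Dover: 5 × 9 = 45
  Utica–Dover: 20 × 3 = 60
Total cost = 405.
So Fargo→Chico carries 30 pallets.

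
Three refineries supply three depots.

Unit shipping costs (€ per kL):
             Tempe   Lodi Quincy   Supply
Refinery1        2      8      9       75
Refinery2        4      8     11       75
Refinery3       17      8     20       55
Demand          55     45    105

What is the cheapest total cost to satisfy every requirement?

1675

Optimal allocation:
  Refinery1→Quincy: 75 × €9 = €675
  Refinery2→Tempe: 55 × €4 = €220
  Refinery2→Quincy: 20 × €11 = €220
  Refinery3→Lodi: 45 × €8 = €360
  Refinery3→Quincy: 10 × €20 = €200
Total = 675 + 220 + 220 + 360 + 200 = €1675.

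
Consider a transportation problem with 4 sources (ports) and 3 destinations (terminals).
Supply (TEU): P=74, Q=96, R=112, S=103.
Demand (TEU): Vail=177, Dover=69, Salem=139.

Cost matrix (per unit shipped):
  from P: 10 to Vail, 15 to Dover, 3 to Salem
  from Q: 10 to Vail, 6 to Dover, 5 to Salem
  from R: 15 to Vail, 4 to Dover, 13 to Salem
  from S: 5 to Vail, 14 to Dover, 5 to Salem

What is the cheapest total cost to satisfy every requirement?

2293

One minimum-cost allocation:
  P–Salem: 74 × 3 = 222
  Q–Vail: 31 × 10 = 310
  Q–Salem: 65 × 5 = 325
  R–Vail: 43 × 15 = 645
  R–Dover: 69 × 4 = 276
  S–Vail: 103 × 5 = 515
Total = 222 + 310 + 325 + 645 + 276 + 515 = 2293.
(Supply check: P ships 74; Q ships 96; R ships 112; S ships 103.)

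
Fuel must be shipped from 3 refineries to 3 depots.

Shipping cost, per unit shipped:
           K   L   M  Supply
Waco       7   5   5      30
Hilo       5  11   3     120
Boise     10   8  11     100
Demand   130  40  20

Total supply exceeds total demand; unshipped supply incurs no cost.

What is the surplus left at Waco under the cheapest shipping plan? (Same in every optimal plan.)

0

Minimum-cost shipments:
  Waco->L: 30 × 5 = 150
  Hilo->K: 100 × 5 = 500
  Hilo->M: 20 × 3 = 60
  Boise->K: 30 × 10 = 300
  Boise->L: 10 × 8 = 80
Total cost = 1090.
Waco ships 30 of its 30, leaving 0.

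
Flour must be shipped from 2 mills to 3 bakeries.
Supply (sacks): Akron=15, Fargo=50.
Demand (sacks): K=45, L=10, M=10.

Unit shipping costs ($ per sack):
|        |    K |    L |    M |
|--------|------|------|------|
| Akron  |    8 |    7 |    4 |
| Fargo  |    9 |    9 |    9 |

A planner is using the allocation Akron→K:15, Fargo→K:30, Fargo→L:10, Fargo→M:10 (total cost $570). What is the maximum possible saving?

45

Current plan cost = 15·8 + 30·9 + 10·9 + 10·9 = $570.
Optimal plan:
  Akron→L: 5 × $7 = $35
  Akron→M: 10 × $4 = $40
  Fargo→K: 45 × $9 = $405
  Fargo→L: 5 × $9 = $45
Optimal cost = $525.
Saving = 570 − 525 = $45.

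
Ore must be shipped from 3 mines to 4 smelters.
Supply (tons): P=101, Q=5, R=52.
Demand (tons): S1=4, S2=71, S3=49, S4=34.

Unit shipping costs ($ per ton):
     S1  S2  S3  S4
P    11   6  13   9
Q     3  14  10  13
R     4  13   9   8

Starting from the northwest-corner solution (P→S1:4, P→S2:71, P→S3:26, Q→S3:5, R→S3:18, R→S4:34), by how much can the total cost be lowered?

Current plan cost = 4·11 + 71·6 + 26·13 + 5·10 + 18·9 + 34·8 = $1292.
Optimal plan:
  P→S2: 71 × $6 = $426
  P→S4: 30 × $9 = $270
  Q→S1: 4 × $3 = $12
  Q→S3: 1 × $10 = $10
  R→S3: 48 × $9 = $432
  R→S4: 4 × $8 = $32
Optimal cost = $1182.
Saving = 1292 − 1182 = $110.

110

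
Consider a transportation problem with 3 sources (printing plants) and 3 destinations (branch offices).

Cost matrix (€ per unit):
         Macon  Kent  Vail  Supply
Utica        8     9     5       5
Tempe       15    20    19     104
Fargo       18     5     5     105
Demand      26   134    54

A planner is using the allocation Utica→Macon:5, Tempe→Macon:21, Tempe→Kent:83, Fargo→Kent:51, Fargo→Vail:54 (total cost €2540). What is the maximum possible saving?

Current plan cost = 5·8 + 21·15 + 83·20 + 51·5 + 54·5 = €2540.
Optimal plan:
  Utica–Vail: 5 × €5 = €25
  Tempe–Macon: 26 × €15 = €390
  Tempe–Kent: 29 × €20 = €580
  Tempe–Vail: 49 × €19 = €931
  Fargo–Kent: 105 × €5 = €525
Optimal cost = €2451.
Saving = 2540 − 2451 = €89.

89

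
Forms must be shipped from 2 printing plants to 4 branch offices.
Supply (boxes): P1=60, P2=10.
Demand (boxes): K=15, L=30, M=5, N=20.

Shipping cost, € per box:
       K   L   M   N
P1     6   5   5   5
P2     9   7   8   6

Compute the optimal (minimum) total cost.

375

One minimum-cost allocation:
  P1 to K: 15 boxes
  P1 to L: 30 boxes
  P1 to M: 5 boxes
  P1 to N: 10 boxes
  P2 to N: 10 boxes
Total cost = €375.
(Supply check: P1 ships 60; P2 ships 10.)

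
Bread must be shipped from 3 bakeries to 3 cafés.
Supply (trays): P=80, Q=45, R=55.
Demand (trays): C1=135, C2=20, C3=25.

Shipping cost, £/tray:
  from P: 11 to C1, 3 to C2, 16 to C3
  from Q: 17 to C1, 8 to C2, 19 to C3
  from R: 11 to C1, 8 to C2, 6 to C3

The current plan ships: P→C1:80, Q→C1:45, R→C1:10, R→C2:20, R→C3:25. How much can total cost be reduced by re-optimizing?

Current plan cost = 80·11 + 45·17 + 10·11 + 20·8 + 25·6 = £2065.
Optimal plan:
  P→C1: 80 × £11 = £880
  Q→C1: 25 × £17 = £425
  Q→C2: 20 × £8 = £160
  R→C1: 30 × £11 = £330
  R→C3: 25 × £6 = £150
Optimal cost = £1945.
Saving = 2065 − 1945 = £120.

120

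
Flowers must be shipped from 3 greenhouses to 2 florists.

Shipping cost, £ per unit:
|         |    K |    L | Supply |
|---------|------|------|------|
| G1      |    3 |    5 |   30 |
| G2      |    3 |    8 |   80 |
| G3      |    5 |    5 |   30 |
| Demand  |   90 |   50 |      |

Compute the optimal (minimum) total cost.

Optimal allocation:
  G1->K: 10 × £3 = £30
  G1->L: 20 × £5 = £100
  G2->K: 80 × £3 = £240
  G3->L: 30 × £5 = £150
Total = 30 + 100 + 240 + 150 = £520.

520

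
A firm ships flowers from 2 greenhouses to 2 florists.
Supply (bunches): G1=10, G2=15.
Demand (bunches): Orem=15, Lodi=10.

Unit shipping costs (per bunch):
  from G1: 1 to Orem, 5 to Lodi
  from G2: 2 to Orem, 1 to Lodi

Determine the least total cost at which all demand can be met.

A cheapest plan:
  G1->Orem: 10 bunches
  G2->Orem: 5 bunches
  G2->Lodi: 10 bunches
Total cost = 30.
(Supply check: G1 ships 10; G2 ships 15.)

30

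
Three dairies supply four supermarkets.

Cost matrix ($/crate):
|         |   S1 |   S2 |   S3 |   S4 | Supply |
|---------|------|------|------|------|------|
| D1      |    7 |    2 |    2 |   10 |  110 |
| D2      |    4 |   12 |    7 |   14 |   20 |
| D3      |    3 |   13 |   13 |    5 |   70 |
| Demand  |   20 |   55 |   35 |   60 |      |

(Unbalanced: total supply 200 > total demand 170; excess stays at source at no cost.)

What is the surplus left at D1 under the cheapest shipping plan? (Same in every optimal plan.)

20

Minimum-cost shipments:
  D1–S2: 55 crates
  D1–S3: 35 crates
  D2–S1: 10 crates
  D3–S1: 10 crates
  D3–S4: 60 crates
Total cost = $550.
D1 ships 90 of its 110, leaving 20.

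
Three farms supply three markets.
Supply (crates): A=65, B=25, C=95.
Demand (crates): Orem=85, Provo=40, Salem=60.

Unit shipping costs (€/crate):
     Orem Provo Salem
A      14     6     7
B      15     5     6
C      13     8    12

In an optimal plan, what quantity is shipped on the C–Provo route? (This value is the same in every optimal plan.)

10

The minimum-cost plan:
  A->Provo: 5 crates
  A->Salem: 60 crates
  B->Provo: 25 crates
  C->Orem: 85 crates
  C->Provo: 10 crates
Total cost = €1760.
So C→Provo carries 10 crates.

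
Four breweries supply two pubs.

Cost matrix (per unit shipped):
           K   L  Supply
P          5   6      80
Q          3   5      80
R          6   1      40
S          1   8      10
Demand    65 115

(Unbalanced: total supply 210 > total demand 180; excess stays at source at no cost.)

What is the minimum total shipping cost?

A cheapest plan:
  P->L: 50 × 6 = 300
  Q->K: 55 × 3 = 165
  Q->L: 25 × 5 = 125
  R->L: 40 × 1 = 40
  S->K: 10 × 1 = 10
Total = 300 + 165 + 125 + 40 + 10 = 640.

640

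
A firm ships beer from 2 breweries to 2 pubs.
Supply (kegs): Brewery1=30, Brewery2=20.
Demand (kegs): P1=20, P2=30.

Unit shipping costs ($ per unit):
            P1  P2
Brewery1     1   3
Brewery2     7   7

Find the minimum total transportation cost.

190

Optimal allocation:
  Brewery1->P1: 20 × $1 = $20
  Brewery1->P2: 10 × $3 = $30
  Brewery2->P2: 20 × $7 = $140
Total = 20 + 30 + 140 = $190.
(Supply check: Brewery1 ships 30; Brewery2 ships 20.)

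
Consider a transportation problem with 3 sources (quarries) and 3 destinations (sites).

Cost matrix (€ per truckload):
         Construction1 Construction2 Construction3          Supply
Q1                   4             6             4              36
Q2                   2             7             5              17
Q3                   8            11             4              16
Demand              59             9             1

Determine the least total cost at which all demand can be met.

A cheapest plan:
  Q1–Construction1: 27 truckloads
  Q1–Construction2: 9 truckloads
  Q2–Construction1: 17 truckloads
  Q3–Construction1: 15 truckloads
  Q3–Construction3: 1 truckloads
Total cost = €320.

320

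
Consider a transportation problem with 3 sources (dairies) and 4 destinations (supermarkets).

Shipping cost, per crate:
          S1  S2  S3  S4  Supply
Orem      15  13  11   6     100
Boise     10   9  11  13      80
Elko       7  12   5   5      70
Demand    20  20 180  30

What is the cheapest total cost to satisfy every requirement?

A cheapest plan:
  Orem→S3: 70 × 11 = 770
  Orem→S4: 30 × 6 = 180
  Boise→S1: 20 × 10 = 200
  Boise→S2: 20 × 9 = 180
  Boise→S3: 40 × 11 = 440
  Elko→S3: 70 × 5 = 350
Total = 770 + 180 + 200 + 180 + 440 + 350 = 2120.

2120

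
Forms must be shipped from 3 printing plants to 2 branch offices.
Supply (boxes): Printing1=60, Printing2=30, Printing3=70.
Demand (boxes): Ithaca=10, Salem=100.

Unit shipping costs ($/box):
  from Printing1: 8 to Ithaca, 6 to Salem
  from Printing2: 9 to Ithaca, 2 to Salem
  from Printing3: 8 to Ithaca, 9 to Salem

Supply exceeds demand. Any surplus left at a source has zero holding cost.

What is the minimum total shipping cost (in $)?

Optimal allocation:
  Printing1→Salem: 60 boxes
  Printing2→Salem: 30 boxes
  Printing3→Ithaca: 10 boxes
  Printing3→Salem: 10 boxes
Total cost = $590.

590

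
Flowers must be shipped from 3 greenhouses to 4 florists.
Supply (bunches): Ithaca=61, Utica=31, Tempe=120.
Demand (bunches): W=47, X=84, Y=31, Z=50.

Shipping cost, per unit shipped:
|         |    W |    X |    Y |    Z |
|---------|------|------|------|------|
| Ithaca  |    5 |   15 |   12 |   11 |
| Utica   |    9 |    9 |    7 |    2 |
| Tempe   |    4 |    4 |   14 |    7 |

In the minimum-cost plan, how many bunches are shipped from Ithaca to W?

30

Optimal shipments:
  Ithaca->W: 30 × 5 = 150
  Ithaca->Y: 31 × 12 = 372
  Utica->Z: 31 × 2 = 62
  Tempe->W: 17 × 4 = 68
  Tempe->X: 84 × 4 = 336
  Tempe->Z: 19 × 7 = 133
Total cost = 1121.
So Ithaca→W carries 30 bunches.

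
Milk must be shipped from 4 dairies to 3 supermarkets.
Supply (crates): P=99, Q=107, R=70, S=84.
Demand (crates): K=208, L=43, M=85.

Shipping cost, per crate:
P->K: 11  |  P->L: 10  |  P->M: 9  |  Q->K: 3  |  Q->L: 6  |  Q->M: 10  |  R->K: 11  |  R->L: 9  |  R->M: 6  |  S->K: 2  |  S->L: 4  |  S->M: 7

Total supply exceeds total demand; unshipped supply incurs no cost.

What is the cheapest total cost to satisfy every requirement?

1661

An optimal shipping plan:
  P→K: 17 × 11 = 187
  P→L: 43 × 10 = 430
  P→M: 15 × 9 = 135
  Q→K: 107 × 3 = 321
  R→M: 70 × 6 = 420
  S→K: 84 × 2 = 168
Total = 187 + 430 + 135 + 321 + 420 + 168 = 1661.
(Supply check: P ships 75; Q ships 107; R ships 70; S ships 84.)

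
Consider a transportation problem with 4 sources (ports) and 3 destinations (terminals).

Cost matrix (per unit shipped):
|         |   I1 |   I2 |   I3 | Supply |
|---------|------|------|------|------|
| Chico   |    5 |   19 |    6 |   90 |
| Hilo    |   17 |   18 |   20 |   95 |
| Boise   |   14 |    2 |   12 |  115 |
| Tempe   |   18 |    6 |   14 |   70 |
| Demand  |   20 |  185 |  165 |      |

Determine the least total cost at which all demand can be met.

3030

An optimal shipping plan:
  Chico->I3: 90 TEU
  Hilo->I1: 20 TEU
  Hilo->I3: 75 TEU
  Boise->I2: 115 TEU
  Tempe->I2: 70 TEU
Total cost = 3030.
(Supply check: Chico ships 90; Hilo ships 95; Boise ships 115; Tempe ships 70.)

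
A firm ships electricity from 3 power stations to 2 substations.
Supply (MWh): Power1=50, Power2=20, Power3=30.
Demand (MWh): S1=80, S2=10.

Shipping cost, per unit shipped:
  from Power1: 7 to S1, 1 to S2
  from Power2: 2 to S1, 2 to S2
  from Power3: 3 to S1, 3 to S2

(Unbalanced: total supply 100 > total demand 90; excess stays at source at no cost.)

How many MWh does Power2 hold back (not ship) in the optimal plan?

0

Minimum-cost shipments:
  Power1–S1: 30 × 7 = 210
  Power1–S2: 10 × 1 = 10
  Power2–S1: 20 × 2 = 40
  Power3–S1: 30 × 3 = 90
Total cost = 350.
Power2 ships 20 of its 20, leaving 0.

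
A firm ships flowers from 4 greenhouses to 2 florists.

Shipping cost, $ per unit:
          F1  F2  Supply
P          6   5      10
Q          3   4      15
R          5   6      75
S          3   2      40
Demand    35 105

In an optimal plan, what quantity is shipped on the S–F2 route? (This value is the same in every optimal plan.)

40

Optimal shipments:
  P–F2: 10 × $5 = $50
  Q–F1: 15 × $3 = $45
  R–F1: 20 × $5 = $100
  R–F2: 55 × $6 = $330
  S–F2: 40 × $2 = $80
Total cost = $605.
So S→F2 carries 40 bunches.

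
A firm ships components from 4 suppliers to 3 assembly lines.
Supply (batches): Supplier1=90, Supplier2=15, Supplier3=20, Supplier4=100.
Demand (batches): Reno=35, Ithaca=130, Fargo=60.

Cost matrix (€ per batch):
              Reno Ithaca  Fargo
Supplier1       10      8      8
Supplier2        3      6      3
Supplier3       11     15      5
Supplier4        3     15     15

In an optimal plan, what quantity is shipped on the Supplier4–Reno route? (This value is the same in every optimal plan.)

Optimal shipments:
  Supplier1–Ithaca: 90 batches
  Supplier2–Fargo: 15 batches
  Supplier3–Fargo: 20 batches
  Supplier4–Reno: 35 batches
  Supplier4–Ithaca: 40 batches
  Supplier4–Fargo: 25 batches
Total cost = €1945.
So Supplier4→Reno carries 35 batches.

35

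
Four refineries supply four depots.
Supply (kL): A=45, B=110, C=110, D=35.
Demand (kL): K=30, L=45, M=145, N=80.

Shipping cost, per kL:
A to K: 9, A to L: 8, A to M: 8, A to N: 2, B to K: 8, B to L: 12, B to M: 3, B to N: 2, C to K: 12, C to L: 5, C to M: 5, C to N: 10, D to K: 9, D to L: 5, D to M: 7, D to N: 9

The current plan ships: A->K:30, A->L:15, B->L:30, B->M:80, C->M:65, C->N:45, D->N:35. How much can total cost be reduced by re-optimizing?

850

Current plan cost = 30·9 + 15·8 + 30·12 + 80·3 + 65·5 + 45·10 + 35·9 = 2080.
Optimal plan:
  A–N: 45 × 2 = 90
  B–M: 75 × 3 = 225
  B–N: 35 × 2 = 70
  C–L: 40 × 5 = 200
  C–M: 70 × 5 = 350
  D–K: 30 × 9 = 270
  D–L: 5 × 5 = 25
Optimal cost = 1230.
Saving = 2080 − 1230 = 850.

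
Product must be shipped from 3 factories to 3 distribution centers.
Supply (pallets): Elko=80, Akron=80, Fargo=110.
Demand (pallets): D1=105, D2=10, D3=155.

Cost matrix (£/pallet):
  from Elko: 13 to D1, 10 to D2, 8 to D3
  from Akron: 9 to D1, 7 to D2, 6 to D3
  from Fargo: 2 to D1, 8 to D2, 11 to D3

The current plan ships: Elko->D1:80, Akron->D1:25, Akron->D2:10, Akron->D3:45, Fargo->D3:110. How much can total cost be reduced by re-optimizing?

1440

Current plan cost = 80·13 + 25·9 + 10·7 + 45·6 + 110·11 = £2815.
Optimal plan:
  Elko->D3: 80 pallets
  Akron->D2: 5 pallets
  Akron->D3: 75 pallets
  Fargo->D1: 105 pallets
  Fargo->D2: 5 pallets
Optimal cost = £1375.
Saving = 2815 − 1375 = £1440.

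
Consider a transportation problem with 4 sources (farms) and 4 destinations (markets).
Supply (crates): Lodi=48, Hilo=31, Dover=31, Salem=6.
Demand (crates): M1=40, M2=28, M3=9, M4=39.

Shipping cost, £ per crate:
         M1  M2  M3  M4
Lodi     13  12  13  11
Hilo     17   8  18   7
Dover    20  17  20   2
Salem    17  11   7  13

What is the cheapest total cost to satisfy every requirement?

963

Optimal allocation:
  Lodi->M1: 40 × £13 = £520
  Lodi->M2: 5 × £12 = £60
  Lodi->M3: 3 × £13 = £39
  Hilo->M2: 23 × £8 = £184
  Hilo->M4: 8 × £7 = £56
  Dover->M4: 31 × £2 = £62
  Salem->M3: 6 × £7 = £42
Total = 520 + 60 + 39 + 184 + 56 + 62 + 42 = £963.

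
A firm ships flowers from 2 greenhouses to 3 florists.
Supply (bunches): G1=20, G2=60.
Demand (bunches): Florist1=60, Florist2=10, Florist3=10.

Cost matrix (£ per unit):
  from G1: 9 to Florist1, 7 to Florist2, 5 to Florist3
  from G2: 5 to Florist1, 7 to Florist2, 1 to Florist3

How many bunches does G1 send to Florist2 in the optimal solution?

Solving gives:
  G1 to Florist2: 10 bunches
  G1 to Florist3: 10 bunches
  G2 to Florist1: 60 bunches
Total cost = £420.
So G1→Florist2 carries 10 bunches.

10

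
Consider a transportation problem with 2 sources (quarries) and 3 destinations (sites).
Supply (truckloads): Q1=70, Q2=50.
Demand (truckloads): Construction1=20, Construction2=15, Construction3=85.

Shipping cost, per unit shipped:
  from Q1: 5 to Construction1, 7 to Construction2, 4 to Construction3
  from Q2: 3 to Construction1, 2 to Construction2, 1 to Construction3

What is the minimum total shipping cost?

365

An optimal shipping plan:
  Q1 to Construction1: 20 × 5 = 100
  Q1 to Construction3: 50 × 4 = 200
  Q2 to Construction2: 15 × 2 = 30
  Q2 to Construction3: 35 × 1 = 35
Total = 100 + 200 + 30 + 35 = 365.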